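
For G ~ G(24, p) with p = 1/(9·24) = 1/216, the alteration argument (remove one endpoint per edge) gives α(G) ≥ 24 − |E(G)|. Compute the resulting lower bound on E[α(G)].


E[|E(G)|] = C(24, 2)·p = 276 · (1/216) = 23/18.
E[α(G)] ≥ n − E[|E(G)|] = 24 − 23/18 = 409/18.
Numerically: ≈ 22.722.
(This is only a lower bound; the true E[α(G)] may be larger.)

E[α(G)] ≥ 409/18 ≈ 22.722.


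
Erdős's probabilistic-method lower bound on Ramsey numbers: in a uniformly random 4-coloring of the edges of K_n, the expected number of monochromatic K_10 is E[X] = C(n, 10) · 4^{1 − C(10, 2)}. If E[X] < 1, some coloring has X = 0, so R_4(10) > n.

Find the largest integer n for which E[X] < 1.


We need C(n, 10) · 4^{1 − 45} < 1, i.e. C(n, 10) < 4^{45 − 1} = 309485009821345068724781056.
Check values of n near the boundary:
  n = 2018: C(2018, 10) = 301820606687612220663963508; 301820606687612220663963508 < 309485009821345068724781056? YES
  n = 2019: C(2019, 10) = 303322949179835278009229628; 303322949179835278009229628 < 309485009821345068724781056? YES
  n = 2020: C(2020, 10) = 304832018578739931133653656; 304832018578739931133653656 < 309485009821345068724781056? YES
  n = 2021: C(2021, 10) = 306347841644770462864800616; 306347841644770462864800616 < 309485009821345068724781056? YES
  n = 2022: C(2022, 10) = 307870445231474093395937796; 307870445231474093395937796 < 309485009821345068724781056? YES
  n = 2023: C(2023, 10) = 309399856285778485315440716; 309399856285778485315440716 < 309485009821345068724781056? YES
  n = 2024: C(2024, 10) = 310936101848269937576192656; 310936101848269937576192656 < 309485009821345068724781056? NO
  n = 2025: C(2025, 10) = 312479209053472269772600560; 312479209053472269772600560 < 309485009821345068724781056? NO
The largest n with C(n, 10) < 309485009821345068724781056 is n = 2023 (where E[X] = 77349964071444621328860179/77371252455336267181195264 ≈ 1.000). Hence R_4(10) > 2023, i.e. R_4(10) ≥ 2024.

Largest n = 2023; hence R_4(10) > 2023.


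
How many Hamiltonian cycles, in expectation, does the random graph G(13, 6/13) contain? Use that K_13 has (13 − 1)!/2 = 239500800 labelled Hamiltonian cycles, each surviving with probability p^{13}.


K_13 has (13 − 1)!/2 = 239500800 labelled Hamiltonian cycles.
For each such Hamiltonian cycle H, let X_H = 1 if all 13 edges of H are present in G. Then P[X_H = 1] = p^{13} = (6/13)^{13} = 13060694016/302875106592253.
By linearity of expectation: E[X] = Σ_H E[X_H] = 239500800 · p^{13} = 239500800 · 13060694016/302875106592253 = 3128046665387212800/302875106592253.
Numerically: E[X] ≈ 10328.

E[X] = 239500800 · (6/13)^{13} = 3128046665387212800/302875106592253 ≈ 10328.


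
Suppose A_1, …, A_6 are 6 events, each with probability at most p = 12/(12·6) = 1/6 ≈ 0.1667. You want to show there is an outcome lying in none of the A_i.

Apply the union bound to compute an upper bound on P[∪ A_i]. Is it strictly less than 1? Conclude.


Union bound: P[∪_{i=1}^{6} A_i] ≤ Σ_i P[A_i] ≤ 6·p = 6·(1/6) = 1.
Numerically: 1 ≈ 1.0000.
Is 1 < 1? NO.
Since the bound 1 is ≥ 1, the union bound is uninformative here; it does NOT by itself certify existence.

6·p = 1 ≈ 1.0000; existence NOT certified by the union bound.


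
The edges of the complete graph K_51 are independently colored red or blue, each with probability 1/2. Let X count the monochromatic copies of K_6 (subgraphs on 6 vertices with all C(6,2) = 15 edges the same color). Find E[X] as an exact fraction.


Let X = Σ_S X_S over the C(51, 6) = 18009460 subsets S of size 6, where X_S = 1 if the K_6 on S is monochromatic.
For a fixed S, the K_6 on S has C(6, 2) = 15 edges. P[all 15 edges red] = (1/2)^15, and likewise for blue, so P[monochromatic] = 2·(1/2)^15 = 2^{1 − 15} = 1/16384.
By linearity of expectation: E[X] = C(51, 6) · 2^{1 − 15} = 18009460 · 1/16384 = 4502365/4096.
Numerically: E[X] ≈ 1099.210.

E[X] = C(51,6)·2^(1−C(6,2)) = 4502365/4096 ≈ 1099.210.


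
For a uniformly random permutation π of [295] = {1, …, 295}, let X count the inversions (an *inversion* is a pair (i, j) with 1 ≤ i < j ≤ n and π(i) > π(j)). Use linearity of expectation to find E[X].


Write X = Σ X_I over the C(295, 2) = 43365 pairs i < j, with X_I the indicator of one inversion.
There are 43365 indicators.
For each fixed pair i < j, the values π(i) and π(j) are two distinct elements of {1, …, 295} in uniformly random order; by symmetry P[π(i) > π(j)] = 1/2.
By linearity: E[X] = 43365 · (1/2) = C(295, 2) · (1/2) = 43365/2 = 43365/2 ≈ 21682.500.

E[X] = 43365/2 = 21682.500.


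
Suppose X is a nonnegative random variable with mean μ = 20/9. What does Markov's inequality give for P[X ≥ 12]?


μ = E[X] = 20/9, a = 12.
Markov: P[X ≥ 12] ≤ μ/a = (20/9)/12 = 5/27.
Numerically: ≈ 0.1852.
(Since a = 12 > μ = 2.2222, the bound 5/27 is < 1 and informative.)

P[X ≥ 12] ≤ 5/27 ≈ 0.1852.


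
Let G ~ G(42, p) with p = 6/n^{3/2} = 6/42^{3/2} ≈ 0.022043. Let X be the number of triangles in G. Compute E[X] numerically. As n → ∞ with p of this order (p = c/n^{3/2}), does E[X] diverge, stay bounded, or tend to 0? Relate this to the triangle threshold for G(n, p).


Number of potential triangles: C(42, 3) = 11480.
Each occurs with probability p³ ≈ (0.022043)³ ≈ 1.0711047e-05.
By linearity: E[X] = C(42, 3)·p³ ≈ 11480 · 1.0711047e-05 ≈ 0.12296.
Since α = 3/2 > 1, p = c/n^{3/2} = o(1/n) is below the triangle threshold p ~ 1/n. Asymptotically E[X] ~ (c³/6)·n^{3(1−α)} = (6³/6)·n^{-1.5} → 0, so by Markov's inequality G has no triangles w.h.p.

E[X] ≈ 0.12296; in regime p = Θ(1/n^{3/2}) E[X] tends to 0 (below the triangle threshold p ~ 1/n).


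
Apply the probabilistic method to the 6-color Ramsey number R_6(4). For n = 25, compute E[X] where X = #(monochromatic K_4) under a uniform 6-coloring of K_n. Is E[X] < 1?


E[X] = C(25, 4) · 6^{1 − 6} = 12650 · 6^{−5} = 12650/7776.
As a reduced fraction: E[X] = 6325/3888 ≈ 1.6268004.
Is E[X] < 1? NO.
Since E[X] ≥ 1, the first-moment bound is inconclusive at n = 25; it does NOT by itself certify R_6(4) > 25.

E[X] = 6325/3888 ≈ 1.6268004; E[X] ≥ 1; first-moment method inconclusive here.


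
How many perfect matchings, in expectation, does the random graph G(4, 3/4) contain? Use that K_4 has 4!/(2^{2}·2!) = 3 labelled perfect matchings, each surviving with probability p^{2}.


K_4 has 4!/(2^{2}·2!) = 3 labelled perfect matchings.
For each such perfect matching H, let X_H = 1 if all 2 edges of H are present in G. Then P[X_H = 1] = p^{2} = (3/4)^{2} = 9/16.
By linearity: E[X] = Σ_H E[X_H] = 3 · p^{2} = 3 · 9/16 = 27/16.
Numerically: E[X] ≈ 1.6875.

E[X] = 3 · (3/4)^{2} = 27/16 ≈ 1.6875.


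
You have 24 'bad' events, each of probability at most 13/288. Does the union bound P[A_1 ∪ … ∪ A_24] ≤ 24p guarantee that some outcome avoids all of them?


Union bound: P[∪_{i=1}^{24} A_i] ≤ Σ_i P[A_i] ≤ 24·p = 24·(13/288) = 13/12.
Numerically: 13/12 ≈ 1.083.
Is 13/12 < 1? NO.
Since the bound 13/12 is ≥ 1, the union bound is uninformative here; it does NOT by itself certify existence.

24·p = 13/12 ≈ 1.083; existence NOT certified by the union bound.


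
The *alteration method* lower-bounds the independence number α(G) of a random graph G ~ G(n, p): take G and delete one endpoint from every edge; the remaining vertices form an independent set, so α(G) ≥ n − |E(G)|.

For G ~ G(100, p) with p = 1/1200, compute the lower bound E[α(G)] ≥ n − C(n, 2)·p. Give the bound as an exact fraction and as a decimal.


E[|E(G)|] = C(100, 2)·p = 4950 · (1/1200) = 33/8.
E[α(G)] ≥ n − E[|E(G)|] = 100 − 33/8 = 767/8.
Numerically: ≈ 95.8750.
(This is only a lower bound; the true E[α(G)] may be larger.)

E[α(G)] ≥ 767/8 ≈ 95.8750.


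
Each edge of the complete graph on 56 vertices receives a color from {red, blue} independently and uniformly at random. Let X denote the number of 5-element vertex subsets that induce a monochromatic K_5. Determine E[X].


Let X = Σ_S X_S over the C(56, 5) = 3819816 subsets S of size 5, where X_S = 1 if the K_5 on S is monochromatic.
For a fixed S, the K_5 on S has C(5, 2) = 10 edges. P[all 10 edges red] = (1/2)^10, and likewise for blue, so P[monochromatic] = 2·(1/2)^10 = 2^{1 − 10} = 1/512.
Summing: E[X] = C(56, 5) · 2^{1 − 10} = 3819816 · 1/512 = 477477/64.
Numerically: E[X] ≈ 7460.57812.

E[X] = C(56,5)·2^(1−C(5,2)) = 477477/64 ≈ 7460.57812.


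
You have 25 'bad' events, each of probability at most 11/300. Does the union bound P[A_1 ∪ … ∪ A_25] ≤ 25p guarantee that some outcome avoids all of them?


Union bound: P[∪_{i=1}^{25} A_i] ≤ Σ_i P[A_i] ≤ 25·p = 25·(11/300) = 11/12.
Numerically: 11/12 ≈ 0.916667.
Is 11/12 < 1? YES.
Since P[∪ A_i] ≤ 11/12 < 1, the complement has P[∩ A_i^c] ≥ 1 − 11/12 = 1/12 > 0, so some outcome avoids every A_i.

25·p = 11/12 ≈ 0.916667; existence CERTIFIED by the union bound.


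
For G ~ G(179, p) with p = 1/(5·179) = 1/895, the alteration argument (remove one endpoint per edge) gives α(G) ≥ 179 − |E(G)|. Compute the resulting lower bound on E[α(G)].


E[|E(G)|] = C(179, 2)·p = 15931 · (1/895) = 89/5.
E[α(G)] ≥ n − E[|E(G)|] = 179 − 89/5 = 806/5.
Numerically: ≈ 161.200.
(This is only a lower bound; the true E[α(G)] may be larger.)

E[α(G)] ≥ 806/5 ≈ 161.200.


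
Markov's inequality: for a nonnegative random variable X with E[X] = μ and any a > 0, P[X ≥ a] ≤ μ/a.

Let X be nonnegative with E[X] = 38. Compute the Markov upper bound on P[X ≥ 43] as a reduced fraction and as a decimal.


μ = E[X] = 38, a = 43.
Markov: P[X ≥ 43] ≤ μ/a = (38)/43 = 38/43.
Numerically: ≈ 0.8837.
(Since a = 43 > μ = 38.0000, the bound 38/43 is < 1 and informative.)

P[X ≥ 43] ≤ 38/43 ≈ 0.8837.


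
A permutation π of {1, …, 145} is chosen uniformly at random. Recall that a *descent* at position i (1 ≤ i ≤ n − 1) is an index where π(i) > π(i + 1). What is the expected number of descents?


Write X = Σ X_I over i = 1, …, 144, with X_I the indicator of one descent.
There are 144 indicators.
For each fixed i, the pair (π(i), π(i+1)) is a uniformly random ordered pair of distinct values from {1, …, 145}; by symmetry P[π(i) > π(i+1)] = 1/2.
By linearity: E[X] = 144 · (1/2) = (145 − 1) · (1/2) = 72 ≈ 72.000000.

E[X] = 72 = 72.000000.


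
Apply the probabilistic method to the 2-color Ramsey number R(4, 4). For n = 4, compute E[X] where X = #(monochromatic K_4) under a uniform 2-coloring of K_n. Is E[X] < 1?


E[X] = C(4, 4) · 2^{1 − 6} = 1 · 2^{−5} = 1/32.
As a reduced fraction: E[X] = 1/32 ≈ 0.0312500.
Is E[X] < 1? YES.
Since E[X] < 1, there exists a 2-coloring of K_{4} with no monochromatic K_4; hence R(4, 4) > 4.

E[X] = 1/32 ≈ 0.0312500; E[X] < 1, so R(4, 4) > 4.


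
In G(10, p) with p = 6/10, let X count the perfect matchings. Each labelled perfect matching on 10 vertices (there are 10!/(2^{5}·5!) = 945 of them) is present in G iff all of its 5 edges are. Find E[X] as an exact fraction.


K_10 has 10!/(2^{5}·5!) = 945 labelled perfect matchings.
For each such perfect matching H, let X_H = 1 if all 5 edges of H are present in G. Then P[X_H = 1] = p^{5} = (3/5)^{5} = 243/3125.
By linearity: E[X] = Σ_H E[X_H] = 945 · p^{5} = 945 · 243/3125 = 45927/625.
Numerically: E[X] ≈ 73.48.

E[X] = 945 · (3/5)^{5} = 45927/625 ≈ 73.48.


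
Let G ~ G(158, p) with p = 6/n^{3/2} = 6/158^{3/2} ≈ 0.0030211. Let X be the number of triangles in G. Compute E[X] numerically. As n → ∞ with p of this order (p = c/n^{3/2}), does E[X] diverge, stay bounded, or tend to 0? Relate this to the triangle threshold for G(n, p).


Number of potential triangles: C(158, 3) = 644956.
Each occurs with probability p³ ≈ (0.0030211)³ ≈ 2.7573815e-08.
By linearity: E[X] = C(158, 3)·p³ ≈ 644956 · 2.7573815e-08 ≈ 0.01778.
Since α = 3/2 > 1, p = c/n^{3/2} = o(1/n) is below the triangle threshold p ~ 1/n. Asymptotically E[X] ~ (c³/6)·n^{3(1−α)} = (6³/6)·n^{-1.5} → 0, so by Markov's inequality G has no triangles w.h.p.

E[X] ≈ 0.01778; in regime p = Θ(1/n^{3/2}) E[X] tends to 0 (below the triangle threshold p ~ 1/n).


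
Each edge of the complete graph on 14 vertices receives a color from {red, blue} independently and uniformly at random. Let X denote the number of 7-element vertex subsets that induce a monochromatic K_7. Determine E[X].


Let X = Σ_S X_S over the C(14, 7) = 3432 subsets S of size 7, where X_S = 1 if the K_7 on S is monochromatic.
For a fixed S, the K_7 on S has C(7, 2) = 21 edges. P[all 21 edges red] = (1/2)^21, and likewise for blue, so P[monochromatic] = 2·(1/2)^21 = 2^{1 − 21} = 1/1048576.
By linearity: E[X] = C(14, 7) · 2^{1 − 21} = 3432 · 1/1048576 = 429/131072.
Numerically: E[X] ≈ 0.003.

E[X] = C(14,7)·2^(1−C(7,2)) = 429/131072 ≈ 0.003.


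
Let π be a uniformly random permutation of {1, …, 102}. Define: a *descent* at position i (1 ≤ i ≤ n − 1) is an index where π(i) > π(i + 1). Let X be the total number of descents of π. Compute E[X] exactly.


Write X = Σ X_I over i = 1, …, 101, with X_I the indicator of one descent.
There are 101 indicators.
For each fixed i, the pair (π(i), π(i+1)) is a uniformly random ordered pair of distinct values from {1, …, 102}; by symmetry P[π(i) > π(i+1)] = 1/2.
By linearity: E[X] = 101 · (1/2) = (102 − 1) · (1/2) = 101/2 ≈ 50.5000.

E[X] = 101/2 = 50.5000.


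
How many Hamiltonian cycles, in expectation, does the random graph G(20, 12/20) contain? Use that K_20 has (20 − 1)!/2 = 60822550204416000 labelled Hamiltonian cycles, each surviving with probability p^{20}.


K_20 has (20 − 1)!/2 = 60822550204416000 labelled Hamiltonian cycles.
For each such Hamiltonian cycle H, let X_H = 1 if all 20 edges of H are present in G. Then P[X_H = 1] = p^{20} = (3/5)^{20} = 3486784401/95367431640625.
By linearity: E[X] = Σ_H E[X_H] = 60822550204416000 · p^{20} = 60822550204416000 · 3486784401/95367431640625 = 1696600954254376560918528/762939453125.
Numerically: E[X] ≈ 2.22e+12.

E[X] = 60822550204416000 · (3/5)^{20} = 1696600954254376560918528/762939453125 ≈ 2.22e+12.


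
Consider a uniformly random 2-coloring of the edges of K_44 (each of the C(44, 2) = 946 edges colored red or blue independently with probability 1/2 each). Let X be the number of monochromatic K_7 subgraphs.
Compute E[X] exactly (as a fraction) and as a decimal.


Let X = Σ_S X_S over the C(44, 7) = 38320568 subsets S of size 7, where X_S = 1 if the K_7 on S is monochromatic.
For a fixed S, the K_7 on S has C(7, 2) = 21 edges. P[all 21 edges red] = (1/2)^21, and likewise for blue, so P[monochromatic] = 2·(1/2)^21 = 2^{1 − 21} = 1/1048576.
By linearity: E[X] = C(44, 7) · 2^{1 − 21} = 38320568 · 1/1048576 = 4790071/131072.
Numerically: E[X] ≈ 36.545341.

E[X] = C(44,7)·2^(1−C(7,2)) = 4790071/131072 ≈ 36.545341.


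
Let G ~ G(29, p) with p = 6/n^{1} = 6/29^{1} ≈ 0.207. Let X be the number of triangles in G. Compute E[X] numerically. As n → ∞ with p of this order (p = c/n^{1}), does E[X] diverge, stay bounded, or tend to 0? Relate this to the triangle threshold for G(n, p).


Number of potential triangles: C(29, 3) = 3654.
Each occurs with probability p³ ≈ (0.207)³ ≈ 8.85645e-03.
By linearity: E[X] = C(29, 3)·p³ ≈ 3654 · 8.85645e-03 ≈ 32.361.
Here α = 1, so p = 6/n is exactly at the triangle threshold p ~ 1/n. Asymptotically E[X] → c³/6 = 6³/6 = 36 ≈ 36.000, a bounded constant. In this regime the triangle count is asymptotically Poisson(c³/6).

E[X] ≈ 32.361; in regime p = Θ(1/n^{1}) E[X] stays bounded (at the triangle threshold p ~ 1/n).


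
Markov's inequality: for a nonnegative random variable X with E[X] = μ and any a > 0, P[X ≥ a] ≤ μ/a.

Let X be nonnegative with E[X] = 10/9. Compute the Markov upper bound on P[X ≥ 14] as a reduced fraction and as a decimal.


μ = E[X] = 10/9, a = 14.
Markov: P[X ≥ 14] ≤ μ/a = (10/9)/14 = 5/63.
Numerically: ≈ 0.0794.
(Since a = 14 > μ = 1.1111, the bound 5/63 is < 1 and informative.)

P[X ≥ 14] ≤ 5/63 ≈ 0.0794.


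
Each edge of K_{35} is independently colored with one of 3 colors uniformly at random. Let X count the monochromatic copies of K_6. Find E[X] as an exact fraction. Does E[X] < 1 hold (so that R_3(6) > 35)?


E[X] = C(35, 6) · 3^{1 − 15} = 1623160 · 3^{−14} = 1623160/4782969.
As a reduced fraction: E[X] = 1623160/4782969 ≈ 0.33936.
Is E[X] < 1? YES.
Since E[X] < 1, there exists a 3-coloring of K_{35} with no monochromatic K_6; hence R_3(6) > 35.

E[X] = 1623160/4782969 ≈ 0.33936; E[X] < 1, so R_3(6) > 35.


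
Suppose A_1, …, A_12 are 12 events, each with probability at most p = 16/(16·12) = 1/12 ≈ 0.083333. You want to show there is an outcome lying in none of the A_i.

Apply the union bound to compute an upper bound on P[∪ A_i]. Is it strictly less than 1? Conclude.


Union bound: P[∪_{i=1}^{12} A_i] ≤ Σ_i P[A_i] ≤ 12·p = 12·(1/12) = 1.
Numerically: 1 ≈ 1.000000.
Is 1 < 1? NO.
Since the bound 1 is ≥ 1, the union bound is uninformative here; it does NOT by itself certify existence.

12·p = 1 ≈ 1.000000; existence NOT certified by the union bound.


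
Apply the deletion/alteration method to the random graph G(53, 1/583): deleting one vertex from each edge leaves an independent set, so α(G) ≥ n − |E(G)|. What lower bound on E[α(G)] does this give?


E[|E(G)|] = C(53, 2)·p = 1378 · (1/583) = 26/11.
E[α(G)] ≥ n − E[|E(G)|] = 53 − 26/11 = 557/11.
Numerically: ≈ 50.63636.
(This is only a lower bound; the true E[α(G)] may be larger.)

E[α(G)] ≥ 557/11 ≈ 50.63636.


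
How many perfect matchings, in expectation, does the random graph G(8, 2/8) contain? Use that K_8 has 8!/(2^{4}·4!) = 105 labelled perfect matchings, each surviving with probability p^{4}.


K_8 has 8!/(2^{4}·4!) = 105 labelled perfect matchings.
For each such perfect matching H, let X_H = 1 if all 4 edges of H are present in G. Then P[X_H = 1] = p^{4} = (1/4)^{4} = 1/256.
Summing the indicators: E[X] = Σ_H E[X_H] = 105 · p^{4} = 105 · 1/256 = 105/256.
Numerically: E[X] ≈ 0.41.

E[X] = 105 · (1/4)^{4} = 105/256 ≈ 0.41.


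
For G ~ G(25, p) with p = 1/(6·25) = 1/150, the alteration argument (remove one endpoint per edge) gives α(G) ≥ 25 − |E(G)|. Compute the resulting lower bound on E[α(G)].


E[|E(G)|] = C(25, 2)·p = 300 · (1/150) = 2.
E[α(G)] ≥ n − E[|E(G)|] = 25 − 2 = 23.
Numerically: ≈ 23.000000.
(This is only a lower bound; the true E[α(G)] may be larger.)

E[α(G)] ≥ 23 ≈ 23.000000.


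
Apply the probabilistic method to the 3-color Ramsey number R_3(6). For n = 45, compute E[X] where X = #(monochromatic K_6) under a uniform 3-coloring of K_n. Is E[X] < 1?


E[X] = C(45, 6) · 3^{1 − 15} = 8145060 · 3^{−14} = 8145060/4782969.
As a reduced fraction: E[X] = 2715020/1594323 ≈ 1.702930.
Is E[X] < 1? NO.
Since E[X] ≥ 1, the first-moment bound is inconclusive at n = 45; it does NOT by itself certify R_3(6) > 45.

E[X] = 2715020/1594323 ≈ 1.702930; E[X] ≥ 1; first-moment method inconclusive here.


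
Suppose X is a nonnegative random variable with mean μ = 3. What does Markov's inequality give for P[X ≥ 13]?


μ = E[X] = 3, a = 13.
Markov: P[X ≥ 13] ≤ μ/a = (3)/13 = 3/13.
Numerically: ≈ 0.2308.
(Since a = 13 > μ = 3.0000, the bound 3/13 is < 1 and informative.)

P[X ≥ 13] ≤ 3/13 ≈ 0.2308.


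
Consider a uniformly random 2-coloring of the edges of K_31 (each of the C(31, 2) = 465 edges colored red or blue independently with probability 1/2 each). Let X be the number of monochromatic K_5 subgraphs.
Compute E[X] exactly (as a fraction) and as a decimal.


Let X = Σ_S X_S over the C(31, 5) = 169911 subsets S of size 5, where X_S = 1 if the K_5 on S is monochromatic.
For a fixed S, the K_5 on S has C(5, 2) = 10 edges. P[all 10 edges red] = (1/2)^10, and likewise for blue, so P[monochromatic] = 2·(1/2)^10 = 2^{1 − 10} = 1/512.
By linearity: E[X] = C(31, 5) · 2^{1 − 10} = 169911 · 1/512 = 169911/512.
Numerically: E[X] ≈ 331.85742.

E[X] = C(31,5)·2^(1−C(5,2)) = 169911/512 ≈ 331.85742.


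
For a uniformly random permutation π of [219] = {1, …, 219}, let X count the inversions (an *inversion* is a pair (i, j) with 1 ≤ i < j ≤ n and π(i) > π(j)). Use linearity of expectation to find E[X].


Write X = Σ X_I over the C(219, 2) = 23871 pairs i < j, with X_I the indicator of one inversion.
There are 23871 indicators.
For each fixed pair i < j, the values π(i) and π(j) are two distinct elements of {1, …, 219} in uniformly random order; by symmetry P[π(i) > π(j)] = 1/2.
By linearity: E[X] = 23871 · (1/2) = C(219, 2) · (1/2) = 23871/2 = 23871/2 ≈ 11935.50000.

E[X] = 23871/2 = 11935.50000.


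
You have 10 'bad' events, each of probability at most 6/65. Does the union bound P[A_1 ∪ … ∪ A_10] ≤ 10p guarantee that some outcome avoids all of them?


Union bound: P[∪_{i=1}^{10} A_i] ≤ Σ_i P[A_i] ≤ 10·p = 10·(6/65) = 12/13.
Numerically: 12/13 ≈ 0.923077.
Is 12/13 < 1? YES.
Since P[∪ A_i] ≤ 12/13 < 1, the complement has P[∩ A_i^c] ≥ 1 − 12/13 = 1/13 > 0, so some outcome avoids every A_i.

10·p = 12/13 ≈ 0.923077; existence CERTIFIED by the union bound.


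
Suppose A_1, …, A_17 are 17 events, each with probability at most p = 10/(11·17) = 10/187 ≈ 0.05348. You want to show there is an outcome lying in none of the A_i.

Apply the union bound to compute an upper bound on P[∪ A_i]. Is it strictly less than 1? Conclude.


Union bound: P[∪_{i=1}^{17} A_i] ≤ Σ_i P[A_i] ≤ 17·p = 17·(10/187) = 10/11.
Numerically: 10/11 ≈ 0.90909.
Is 10/11 < 1? YES.
Since P[∪ A_i] ≤ 10/11 < 1, the complement has P[∩ A_i^c] ≥ 1 − 10/11 = 1/11 > 0, so some outcome avoids every A_i.

17·p = 10/11 ≈ 0.90909; existence CERTIFIED by the union bound.


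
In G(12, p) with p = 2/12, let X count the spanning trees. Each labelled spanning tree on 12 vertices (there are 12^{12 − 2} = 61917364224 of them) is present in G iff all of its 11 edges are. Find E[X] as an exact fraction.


K_12 has 12^{12 − 2} = 61917364224 labelled spanning trees.
For each such spanning tree H, let X_H = 1 if all 11 edges of H are present in G. Then P[X_H = 1] = p^{11} = (1/6)^{11} = 1/362797056.
By linearity: E[X] = Σ_H E[X_H] = 61917364224 · p^{11} = 61917364224 · 1/362797056 = 512/3.
Numerically: E[X] ≈ 171.

E[X] = 61917364224 · (1/6)^{11} = 512/3 ≈ 171.


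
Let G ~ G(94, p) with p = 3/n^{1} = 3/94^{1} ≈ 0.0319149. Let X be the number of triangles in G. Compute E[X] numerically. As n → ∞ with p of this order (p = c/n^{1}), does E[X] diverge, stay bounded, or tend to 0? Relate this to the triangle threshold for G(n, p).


Number of potential triangles: C(94, 3) = 134044.
Each occurs with probability p³ ≈ (0.0319149)³ ≈ 3.25072479e-05.
By linearity: E[X] = C(94, 3)·p³ ≈ 134044 · 3.25072479e-05 ≈ 4.357402.
Here α = 1, so p = 3/n is exactly at the triangle threshold p ~ 1/n. Asymptotically E[X] → c³/6 = 3³/6 = 9/2 ≈ 4.500000, a bounded constant. In this regime the triangle count is asymptotically Poisson(c³/6).

E[X] ≈ 4.357402; in regime p = Θ(1/n^{1}) E[X] stays bounded (at the triangle threshold p ~ 1/n).


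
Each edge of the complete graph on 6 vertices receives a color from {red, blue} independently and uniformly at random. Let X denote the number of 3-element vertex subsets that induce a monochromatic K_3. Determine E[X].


Let X = Σ_S X_S over the C(6, 3) = 20 subsets S of size 3, where X_S = 1 if the K_3 on S is monochromatic.
For a fixed S, the K_3 on S has C(3, 2) = 3 edges. P[all 3 edges red] = (1/2)^3, and likewise for blue, so P[monochromatic] = 2·(1/2)^3 = 2^{1 − 3} = 1/4.
By linearity of expectation: E[X] = C(6, 3) · 2^{1 − 3} = 20 · 1/4 = 5.
Numerically: E[X] ≈ 5.000.

E[X] = C(6,3)·2^(1−C(3,2)) = 5 ≈ 5.000.


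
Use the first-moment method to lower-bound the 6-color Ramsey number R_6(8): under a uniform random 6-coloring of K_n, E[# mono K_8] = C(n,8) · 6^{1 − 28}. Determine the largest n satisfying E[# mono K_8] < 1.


We need C(n, 8) · 6^{1 − 28} < 1, i.e. C(n, 8) < 6^{28 − 1} = 1023490369077469249536.
Check values of n near the boundary:
  n = 1593: C(1593, 8) = 1010555394551193970323; 1010555394551193970323 < 1023490369077469249536? YES
  n = 1594: C(1594, 8) = 1015652773590544255167; 1015652773590544255167 < 1023490369077469249536? YES
  n = 1595: C(1595, 8) = 1020772636343363633895; 1020772636343363633895 < 1023490369077469249536? YES
  n = 1596: C(1596, 8) = 1025915067760710553965; 1025915067760710553965 < 1023490369077469249536? NO
  n = 1597: C(1597, 8) = 1031080153060953275445; 1031080153060953275445 < 1023490369077469249536? NO
  n = 1598: C(1598, 8) = 1036267977730442348529; 1036267977730442348529 < 1023490369077469249536? NO
The largest n with C(n, 8) < 1023490369077469249536 is n = 1595 (where E[X] = 113419181815929292655/113721152119718805504 ≈ 0.9973446). Hence R_6(8) > 1595, i.e. R_6(8) ≥ 1596.

Largest n = 1595; hence R_6(8) > 1595.


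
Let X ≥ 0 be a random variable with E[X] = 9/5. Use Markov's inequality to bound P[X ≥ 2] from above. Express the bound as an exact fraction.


μ = E[X] = 9/5, a = 2.
Markov: P[X ≥ 2] ≤ μ/a = (9/5)/2 = 9/10.
Numerically: ≈ 0.900.
(Since a = 2 > μ = 1.800, the bound 9/10 is < 1 and informative.)

P[X ≥ 2] ≤ 9/10 ≈ 0.900.


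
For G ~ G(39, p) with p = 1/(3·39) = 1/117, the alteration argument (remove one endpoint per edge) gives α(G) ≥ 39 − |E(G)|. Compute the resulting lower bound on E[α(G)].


E[|E(G)|] = C(39, 2)·p = 741 · (1/117) = 19/3.
E[α(G)] ≥ n − E[|E(G)|] = 39 − 19/3 = 98/3.
Numerically: ≈ 32.66667.
(This is only a lower bound; the true E[α(G)] may be larger.)

E[α(G)] ≥ 98/3 ≈ 32.66667.


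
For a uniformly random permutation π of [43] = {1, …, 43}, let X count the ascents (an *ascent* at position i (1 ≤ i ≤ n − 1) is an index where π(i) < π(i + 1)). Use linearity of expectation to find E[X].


Write X = Σ X_I over i = 1, …, 42, with X_I the indicator of one ascent.
There are 42 indicators.
For each fixed i, the pair (π(i), π(i+1)) is a uniformly random ordered pair of distinct values from {1, …, 43}; by symmetry P[π(i) < π(i+1)] = 1/2.
By linearity: E[X] = 42 · (1/2) = (43 − 1) · (1/2) = 21 ≈ 21.0000.

E[X] = 21 = 21.0000.


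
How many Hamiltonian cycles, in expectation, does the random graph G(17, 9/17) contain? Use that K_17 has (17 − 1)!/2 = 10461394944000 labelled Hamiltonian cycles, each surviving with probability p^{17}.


K_17 has (17 − 1)!/2 = 10461394944000 labelled Hamiltonian cycles.
For each such Hamiltonian cycle H, let X_H = 1 if all 17 edges of H are present in G. Then P[X_H = 1] = p^{17} = (9/17)^{17} = 16677181699666569/827240261886336764177.
By linearity of expectation: E[X] = Σ_H E[X_H] = 10461394944000 · p^{17} = 10461394944000 · 16677181699666569/827240261886336764177 = 174466584313061171422427136000/827240261886336764177.
Numerically: E[X] ≈ 2.11e+08.

E[X] = 10461394944000 · (9/17)^{17} = 174466584313061171422427136000/827240261886336764177 ≈ 2.11e+08.


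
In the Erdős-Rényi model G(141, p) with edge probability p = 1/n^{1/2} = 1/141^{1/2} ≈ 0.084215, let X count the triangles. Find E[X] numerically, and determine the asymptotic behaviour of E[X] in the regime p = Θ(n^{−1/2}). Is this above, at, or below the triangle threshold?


Number of potential triangles: C(141, 3) = 457310.
Each occurs with probability p³ ≈ (0.084215)³ ≈ 5.9727087e-04.
By linearity: E[X] = C(141, 3)·p³ ≈ 457310 · 5.9727087e-04 ≈ 273.13794.
Since α = 1/2 < 1, p = c/n^{1/2} ≫ 1/n is above the triangle threshold p ~ 1/n. Asymptotically E[X] ~ (c³/6)·n^{3(1−α)} = (1³/6)·n^{1.5} → ∞; triangles are abundant w.h.p.

E[X] ≈ 273.13794; in regime p = Θ(1/n^{1/2}) E[X] diverges (above the triangle threshold p ~ 1/n).


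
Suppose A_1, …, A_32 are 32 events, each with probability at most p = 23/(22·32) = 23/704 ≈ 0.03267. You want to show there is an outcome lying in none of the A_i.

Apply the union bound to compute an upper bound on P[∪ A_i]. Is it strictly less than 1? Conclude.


Union bound: P[∪_{i=1}^{32} A_i] ≤ Σ_i P[A_i] ≤ 32·p = 32·(23/704) = 23/22.
Numerically: 23/22 ≈ 1.04545.
Is 23/22 < 1? NO.
Since the bound 23/22 is ≥ 1, the union bound is uninformative here; it does NOT by itself certify existence.

32·p = 23/22 ≈ 1.04545; existence NOT certified by the union bound.


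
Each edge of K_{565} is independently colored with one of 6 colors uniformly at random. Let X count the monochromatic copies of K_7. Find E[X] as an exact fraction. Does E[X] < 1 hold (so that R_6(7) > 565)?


E[X] = C(565, 7) · 6^{1 − 21} = 3513212521235560 · 6^{−20} = 3513212521235560/3656158440062976.
As a reduced fraction: E[X] = 439151565154445/457019805007872 ≈ 0.9609027.
Is E[X] < 1? YES.
Since E[X] < 1, there exists a 6-coloring of K_{565} with no monochromatic K_7; hence R_6(7) > 565.

E[X] = 439151565154445/457019805007872 ≈ 0.9609027; E[X] < 1, so R_6(7) > 565.


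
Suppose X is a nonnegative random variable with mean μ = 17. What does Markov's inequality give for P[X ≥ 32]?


μ = E[X] = 17, a = 32.
Markov: P[X ≥ 32] ≤ μ/a = (17)/32 = 17/32.
Numerically: ≈ 0.531.
(Since a = 32 > μ = 17.000, the bound 17/32 is < 1 and informative.)

P[X ≥ 32] ≤ 17/32 ≈ 0.531.


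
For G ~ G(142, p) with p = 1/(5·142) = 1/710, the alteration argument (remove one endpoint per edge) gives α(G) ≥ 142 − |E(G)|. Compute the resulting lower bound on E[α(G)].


E[|E(G)|] = C(142, 2)·p = 10011 · (1/710) = 141/10.
E[α(G)] ≥ n − E[|E(G)|] = 142 − 141/10 = 1279/10.
Numerically: ≈ 127.900.
(This is only a lower bound; the true E[α(G)] may be larger.)

E[α(G)] ≥ 1279/10 ≈ 127.900.


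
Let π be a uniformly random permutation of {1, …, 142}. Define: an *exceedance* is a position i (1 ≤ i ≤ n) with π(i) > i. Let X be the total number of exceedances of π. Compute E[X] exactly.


Write X = Σ_{i=1}^{142} X_i, where X_i = 1_{π(i) > i}.
For each fixed i, π(i) is uniform over {1, …, 142} (marginal of a uniform permutation), so P[π(i) > i] = (n − i)/n. Summing: Σ_{i=1}^{142} (n − i)/n = (0 + 1 + … + 141)/142 = 142(142 − 1)/(2·142) = (142 − 1)/2.
Hence E[X] = Σ_{i=1}^{142} (142 − i)/142 = 141/2 ≈ 70.5000.

E[X] = 141/2 = 70.5000.


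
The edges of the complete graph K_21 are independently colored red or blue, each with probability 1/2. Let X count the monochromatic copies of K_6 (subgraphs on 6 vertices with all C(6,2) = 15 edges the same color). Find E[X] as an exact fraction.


Let X = Σ_S X_S over the C(21, 6) = 54264 subsets S of size 6, where X_S = 1 if the K_6 on S is monochromatic.
For a fixed S, the K_6 on S has C(6, 2) = 15 edges. P[all 15 edges red] = (1/2)^15, and likewise for blue, so P[monochromatic] = 2·(1/2)^15 = 2^{1 − 15} = 1/16384.
Summing: E[X] = C(21, 6) · 2^{1 − 15} = 54264 · 1/16384 = 6783/2048.
Numerically: E[X] ≈ 3.31201.

E[X] = C(21,6)·2^(1−C(6,2)) = 6783/2048 ≈ 3.31201.


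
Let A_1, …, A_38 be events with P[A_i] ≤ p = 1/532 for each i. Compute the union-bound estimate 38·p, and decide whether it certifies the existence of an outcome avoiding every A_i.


Union bound: P[∪_{i=1}^{38} A_i] ≤ Σ_i P[A_i] ≤ 38·p = 38·(1/532) = 1/14.
Numerically: 1/14 ≈ 0.07143.
Is 1/14 < 1? YES.
Since P[∪ A_i] ≤ 1/14 < 1, the complement has P[∩ A_i^c] ≥ 1 − 1/14 = 13/14 > 0, so some outcome avoids every A_i.

38·p = 1/14 ≈ 0.07143; existence CERTIFIED by the union bound.


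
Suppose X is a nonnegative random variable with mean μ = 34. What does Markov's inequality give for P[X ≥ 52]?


μ = E[X] = 34, a = 52.
Markov: P[X ≥ 52] ≤ μ/a = (34)/52 = 17/26.
Numerically: ≈ 0.654.
(Since a = 52 > μ = 34.000, the bound 17/26 is < 1 and informative.)

P[X ≥ 52] ≤ 17/26 ≈ 0.654.


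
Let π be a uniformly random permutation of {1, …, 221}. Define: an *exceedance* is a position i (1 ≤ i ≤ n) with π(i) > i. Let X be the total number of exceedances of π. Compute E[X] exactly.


Write X = Σ_{i=1}^{221} X_i, where X_i = 1_{π(i) > i}.
For each fixed i, π(i) is uniform over {1, …, 221} (marginal of a uniform permutation), so P[π(i) > i] = (n − i)/n. Summing: Σ_{i=1}^{221} (n − i)/n = (0 + 1 + … + 220)/221 = 221(221 − 1)/(2·221) = (221 − 1)/2.
Hence E[X] = Σ_{i=1}^{221} (221 − i)/221 = 110 ≈ 110.000.

E[X] = 110 = 110.000.


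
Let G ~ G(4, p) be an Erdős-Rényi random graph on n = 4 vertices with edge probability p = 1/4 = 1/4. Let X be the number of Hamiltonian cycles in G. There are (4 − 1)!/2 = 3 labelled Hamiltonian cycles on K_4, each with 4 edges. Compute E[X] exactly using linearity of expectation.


K_4 has (4 − 1)!/2 = 3 labelled Hamiltonian cycles.
For each such Hamiltonian cycle H, let X_H = 1 if all 4 edges of H are present in G. Then P[X_H = 1] = p^{4} = (1/4)^{4} = 1/256.
Summing the indicators: E[X] = Σ_H E[X_H] = 3 · p^{4} = 3 · 1/256 = 3/256.
Numerically: E[X] ≈ 0.011719.

E[X] = 3 · (1/4)^{4} = 3/256 ≈ 0.011719.


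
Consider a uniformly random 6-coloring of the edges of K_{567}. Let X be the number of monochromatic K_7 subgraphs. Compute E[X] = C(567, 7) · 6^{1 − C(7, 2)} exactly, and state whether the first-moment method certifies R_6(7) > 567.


E[X] = C(567, 7) · 6^{1 − 21} = 3601671315933933 · 6^{−20} = 3601671315933933/3656158440062976.
As a reduced fraction: E[X] = 44465077974493/45137758519296 ≈ 0.985.
Is E[X] < 1? YES.
Since E[X] < 1, there exists a 6-coloring of K_{567} with no monochromatic K_7; hence R_6(7) > 567.

E[X] = 44465077974493/45137758519296 ≈ 0.985; E[X] < 1, so R_6(7) > 567.


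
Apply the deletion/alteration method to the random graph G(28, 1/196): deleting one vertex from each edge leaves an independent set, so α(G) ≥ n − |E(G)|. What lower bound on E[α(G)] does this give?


E[|E(G)|] = C(28, 2)·p = 378 · (1/196) = 27/14.
E[α(G)] ≥ n − E[|E(G)|] = 28 − 27/14 = 365/14.
Numerically: ≈ 26.071429.
(This is only a lower bound; the true E[α(G)] may be larger.)

E[α(G)] ≥ 365/14 ≈ 26.071429.


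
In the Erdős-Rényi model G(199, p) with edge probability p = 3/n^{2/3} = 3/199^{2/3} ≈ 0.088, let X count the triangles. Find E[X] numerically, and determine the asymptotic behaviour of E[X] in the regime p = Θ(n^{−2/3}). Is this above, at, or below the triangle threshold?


Number of potential triangles: C(199, 3) = 1293699.
Each occurs with probability p³ ≈ (0.088)³ ≈ 6.81801e-04.
By linearity: E[X] = C(199, 3)·p³ ≈ 1293699 · 6.81801e-04 ≈ 882.045.
Since α = 2/3 < 1, p = c/n^{2/3} ≫ 1/n is above the triangle threshold p ~ 1/n. Asymptotically E[X] ~ (c³/6)·n^{3(1−α)} = (3³/6)·n^{1} → ∞; triangles are abundant w.h.p.

E[X] ≈ 882.045; in regime p = Θ(1/n^{2/3}) E[X] diverges (above the triangle threshold p ~ 1/n).


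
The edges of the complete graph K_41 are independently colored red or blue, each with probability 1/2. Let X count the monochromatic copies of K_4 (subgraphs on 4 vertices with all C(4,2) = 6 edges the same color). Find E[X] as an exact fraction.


Let X = Σ_S X_S over the C(41, 4) = 101270 subsets S of size 4, where X_S = 1 if the K_4 on S is monochromatic.
For a fixed S, the K_4 on S has C(4, 2) = 6 edges. P[all 6 edges red] = (1/2)^6, and likewise for blue, so P[monochromatic] = 2·(1/2)^6 = 2^{1 − 6} = 1/32.
By linearity of expectation: E[X] = C(41, 4) · 2^{1 − 6} = 101270 · 1/32 = 50635/16.
Numerically: E[X] ≈ 3164.6875.

E[X] = C(41,4)·2^(1−C(4,2)) = 50635/16 ≈ 3164.6875.


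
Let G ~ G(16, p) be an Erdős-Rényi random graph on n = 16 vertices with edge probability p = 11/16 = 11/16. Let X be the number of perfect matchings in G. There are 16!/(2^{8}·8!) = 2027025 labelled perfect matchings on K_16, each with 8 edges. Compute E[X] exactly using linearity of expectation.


K_16 has 16!/(2^{8}·8!) = 2027025 labelled perfect matchings.
For each such perfect matching H, let X_H = 1 if all 8 edges of H are present in G. Then P[X_H = 1] = p^{8} = (11/16)^{8} = 214358881/4294967296.
By linearity of expectation: E[X] = Σ_H E[X_H] = 2027025 · p^{8} = 2027025 · 214358881/4294967296 = 434510810759025/4294967296.
Numerically: E[X] ≈ 1.012e+05.

E[X] = 2027025 · (11/16)^{8} = 434510810759025/4294967296 ≈ 1.012e+05.


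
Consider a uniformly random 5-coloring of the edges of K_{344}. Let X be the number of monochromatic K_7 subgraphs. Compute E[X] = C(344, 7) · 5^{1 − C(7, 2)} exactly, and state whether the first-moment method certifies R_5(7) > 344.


E[X] = C(344, 7) · 5^{1 − 21} = 106364775244728 · 5^{−20} = 106364775244728/95367431640625.
As a reduced fraction: E[X] = 106364775244728/95367431640625 ≈ 1.11532.
Is E[X] < 1? NO.
Since E[X] ≥ 1, the first-moment bound is inconclusive at n = 344; it does NOT by itself certify R_5(7) > 344.

E[X] = 106364775244728/95367431640625 ≈ 1.11532; E[X] ≥ 1; first-moment method inconclusive here.


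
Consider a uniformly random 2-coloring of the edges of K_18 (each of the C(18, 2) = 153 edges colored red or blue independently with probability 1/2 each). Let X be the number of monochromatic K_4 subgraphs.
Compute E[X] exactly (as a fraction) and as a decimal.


Let X = Σ_S X_S over the C(18, 4) = 3060 subsets S of size 4, where X_S = 1 if the K_4 on S is monochromatic.
For a fixed S, the K_4 on S has C(4, 2) = 6 edges. P[all 6 edges red] = (1/2)^6, and likewise for blue, so P[monochromatic] = 2·(1/2)^6 = 2^{1 − 6} = 1/32.
By linearity: E[X] = C(18, 4) · 2^{1 − 6} = 3060 · 1/32 = 765/8.
Numerically: E[X] ≈ 95.625.

E[X] = C(18,4)·2^(1−C(4,2)) = 765/8 ≈ 95.625.


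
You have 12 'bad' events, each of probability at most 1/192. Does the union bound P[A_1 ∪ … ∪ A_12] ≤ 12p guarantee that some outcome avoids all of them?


Union bound: P[∪_{i=1}^{12} A_i] ≤ Σ_i P[A_i] ≤ 12·p = 12·(1/192) = 1/16.
Numerically: 1/16 ≈ 0.06250.
Is 1/16 < 1? YES.
Since P[∪ A_i] ≤ 1/16 < 1, the complement has P[∩ A_i^c] ≥ 1 − 1/16 = 15/16 > 0, so some outcome avoids every A_i.

12·p = 1/16 ≈ 0.06250; existence CERTIFIED by the union bound.


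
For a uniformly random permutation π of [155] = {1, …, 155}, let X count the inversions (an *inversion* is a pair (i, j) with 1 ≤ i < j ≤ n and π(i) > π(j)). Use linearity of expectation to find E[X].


Write X = Σ X_I over the C(155, 2) = 11935 pairs i < j, with X_I the indicator of one inversion.
There are 11935 indicators.
For each fixed pair i < j, the values π(i) and π(j) are two distinct elements of {1, …, 155} in uniformly random order; by symmetry P[π(i) > π(j)] = 1/2.
By linearity: E[X] = 11935 · (1/2) = C(155, 2) · (1/2) = 11935/2 = 11935/2 ≈ 5967.50000.

E[X] = 11935/2 = 5967.50000.


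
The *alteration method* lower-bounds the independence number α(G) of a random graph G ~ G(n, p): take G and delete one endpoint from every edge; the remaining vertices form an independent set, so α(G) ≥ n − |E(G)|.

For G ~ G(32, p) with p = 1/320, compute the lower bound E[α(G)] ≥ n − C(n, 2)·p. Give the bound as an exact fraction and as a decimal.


E[|E(G)|] = C(32, 2)·p = 496 · (1/320) = 31/20.
E[α(G)] ≥ n − E[|E(G)|] = 32 − 31/20 = 609/20.
Numerically: ≈ 30.450.
(This is only a lower bound; the true E[α(G)] may be larger.)

E[α(G)] ≥ 609/20 ≈ 30.450.


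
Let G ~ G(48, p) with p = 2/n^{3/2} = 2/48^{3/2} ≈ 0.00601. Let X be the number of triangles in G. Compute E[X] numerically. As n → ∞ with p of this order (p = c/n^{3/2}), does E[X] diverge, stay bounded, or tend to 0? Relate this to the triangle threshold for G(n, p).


Number of potential triangles: C(48, 3) = 17296.
Each occurs with probability p³ ≈ (0.00601)³ ≈ 2.17523e-07.
By linearity: E[X] = C(48, 3)·p³ ≈ 17296 · 2.17523e-07 ≈ 0.004.
Since α = 3/2 > 1, p = c/n^{3/2} = o(1/n) is below the triangle threshold p ~ 1/n. Asymptotically E[X] ~ (c³/6)·n^{3(1−α)} = (2³/6)·n^{-1.5} → 0, so by Markov's inequality G has no triangles w.h.p.

E[X] ≈ 0.004; in regime p = Θ(1/n^{3/2}) E[X] tends to 0 (below the triangle threshold p ~ 1/n).
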